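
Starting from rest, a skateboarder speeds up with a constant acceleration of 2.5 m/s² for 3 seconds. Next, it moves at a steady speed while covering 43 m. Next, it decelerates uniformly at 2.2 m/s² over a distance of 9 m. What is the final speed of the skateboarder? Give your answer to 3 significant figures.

Phase 1 (accelerating): v₀ = 0 m/s, a = 2.5 m/s².
v = v₀ + at = 0 + (2.5)(3) = 7.50 m/s
Δx = v₀t + ½at² = 0·3 + 0.5·2.5·3² = 11.2 m

Phase 2 (constant speed): v₀ = 7.50 m/s, a = 0 m/s².
Constant speed: t = d/v = 43/7.50 = 5.73 s

Phase 3 (decelerating): v₀ = 7.50 m/s, a = -2.2 m/s².
v² = v₀² + 2aΔx = 7.50² + 2·-2.2·9 = 16.6 → v = 4.08 m/s
t = (v − v₀)/a = (4.08 − 7.50)/-2.2 = 1.55 s
Final speed = 4.08 m/s

4.08 m/s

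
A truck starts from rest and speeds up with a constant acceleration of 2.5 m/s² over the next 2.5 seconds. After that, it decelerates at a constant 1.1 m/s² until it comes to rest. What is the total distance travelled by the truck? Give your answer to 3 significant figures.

25.6 m

Phase 1 (accelerating): v₀ = 0 m/s, a = 2.5 m/s².
v = v₀ + at = 0 + (2.5)(2.5) = 6.25 m/s
Δx = v₀t + ½at² = 0·2.5 + 0.5·2.5·2.5² = 7.81 m

Phase 2 (decelerating): v₀ = 6.25 m/s, a = -1.1 m/s².
v = v₀ + at → t = (0 − 6.25) / -1.1 = 5.68 s
v² = v₀² + 2aΔx → Δx = (0² − 6.25²)/(2·-1.1) = 17.8 m
Total distance = 7.81 + 17.8 = 25.6 m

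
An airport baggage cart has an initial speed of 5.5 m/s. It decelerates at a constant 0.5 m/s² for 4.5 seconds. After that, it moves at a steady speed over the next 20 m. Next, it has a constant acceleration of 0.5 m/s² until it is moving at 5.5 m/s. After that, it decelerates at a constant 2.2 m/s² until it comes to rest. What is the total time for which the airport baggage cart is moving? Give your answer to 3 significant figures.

17.7 s

Phase 1 (decelerating): v₀ = 5.50 m/s, a = -0.5 m/s².
v = v₀ + at = 5.50 + (-0.5)(4.5) = 3.25 m/s
Δx = v₀t + ½at² = 5.50·4.5 + 0.5·-0.5·4.5² = 19.7 m

Phase 2 (constant speed): v₀ = 3.25 m/s, a = 0 m/s².
Constant speed: t = d/v = 20/3.25 = 6.15 s

Phase 3 (accelerating): v₀ = 3.25 m/s, a = 0.5 m/s².
v = v₀ + at → t = (5.5 − 3.25) / 0.5 = 4.50 s
v² = v₀² + 2aΔx → Δx = (5.5² − 3.25²)/(2·0.5) = 19.7 m

Phase 4 (decelerating): v₀ = 5.50 m/s, a = -2.2 m/s².
v = v₀ + at → t = (0 − 5.50) / -2.2 = 2.50 s
v² = v₀² + 2aΔx → Δx = (0² − 5.50²)/(2·-2.2) = 6.87 m
Total time = 4.50 + 6.15 + 4.50 + 2.50 = 17.7 s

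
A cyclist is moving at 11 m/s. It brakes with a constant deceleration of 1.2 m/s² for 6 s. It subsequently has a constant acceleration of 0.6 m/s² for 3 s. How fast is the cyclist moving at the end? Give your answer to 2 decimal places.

5.60 m/s

Phase 1 (decelerating): v₀ = 11.0 m/s, a = -1.2 m/s².
v = v₀ + at = 11.0 + (-1.2)(6) = 3.80 m/s
Δx = v₀t + ½at² = 11.0·6 + 0.5·-1.2·6² = 44.4 m

Phase 2 (accelerating): v₀ = 3.80 m/s, a = 0.6 m/s².
v = v₀ + at = 3.80 + (0.6)(3) = 5.60 m/s
Δx = v₀t + ½at² = 3.80·3 + 0.5·0.6·3² = 14.1 m
Final speed = 5.60 m/s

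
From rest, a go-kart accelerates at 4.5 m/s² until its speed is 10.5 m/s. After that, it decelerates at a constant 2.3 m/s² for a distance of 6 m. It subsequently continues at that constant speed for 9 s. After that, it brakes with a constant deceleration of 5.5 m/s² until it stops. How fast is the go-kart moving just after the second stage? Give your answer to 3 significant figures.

Phase 1 (accelerating): v₀ = 0 m/s, a = 4.5 m/s².
v = v₀ + at → t = (10.5 − 0) / 4.5 = 2.33 s
v² = v₀² + 2aΔx → Δx = (10.5² − 0²)/(2·4.5) = 12.2 m

Phase 2 (decelerating): v₀ = 10.5 m/s, a = -2.3 m/s².
v² = v₀² + 2aΔx = 10.5² + 2·-2.3·6 = 82.7 → v = 9.09 m/s
t = (v − v₀)/a = (9.09 − 10.5)/-2.3 = 0.613 s
Speed at end of phase 2 = 9.09 m/s

9.09 m/s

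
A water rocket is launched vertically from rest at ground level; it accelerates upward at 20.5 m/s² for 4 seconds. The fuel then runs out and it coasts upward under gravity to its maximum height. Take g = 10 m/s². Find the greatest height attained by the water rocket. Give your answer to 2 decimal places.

Phase 1 (powered ascent): v₀ = 0 m/s, a = 20.5 m/s².
v = v₀ + at = 0 + (20.5)(4) = 82.0 m/s
Δx = v₀t + ½at² = 0·4 + 0.5·20.5·4² = 164 m

Phase 2 (coasting upward): v₀ = 82.0 m/s, a = -10 m/s².
v = v₀ + at → t = (0 − 82.0) / -10 = 8.20 s
v² = v₀² + 2aΔx → Δx = (0² − 82.0²)/(2·-10) = 336 m
Maximum height = 164 + 336 = 500 m

500.20 m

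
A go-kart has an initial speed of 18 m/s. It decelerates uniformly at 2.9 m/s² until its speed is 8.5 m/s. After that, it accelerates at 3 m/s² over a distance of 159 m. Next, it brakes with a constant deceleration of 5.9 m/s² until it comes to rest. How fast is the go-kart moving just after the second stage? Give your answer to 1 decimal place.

32.0 m/s

Phase 1 (decelerating): v₀ = 18.0 m/s, a = -2.9 m/s².
v = v₀ + at → t = (8.5 − 18.0) / -2.9 = 3.28 s
v² = v₀² + 2aΔx → Δx = (8.5² − 18.0²)/(2·-2.9) = 43.4 m

Phase 2 (accelerating): v₀ = 8.50 m/s, a = 3 m/s².
v² = v₀² + 2aΔx = 8.50² + 2·3·159 = 1030 → v = 32.0 m/s
t = (v − v₀)/a = (32.0 − 8.50)/3 = 7.85 s
Speed at end of phase 2 = 32.0 m/s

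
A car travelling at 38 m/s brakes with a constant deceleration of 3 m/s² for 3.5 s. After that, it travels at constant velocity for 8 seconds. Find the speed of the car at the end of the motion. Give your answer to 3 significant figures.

27.5 m/s

Phase 1 (decelerating): v₀ = 38.0 m/s, a = -3 m/s².
v = v₀ + at = 38.0 + (-3)(3.5) = 27.5 m/s
Δx = v₀t + ½at² = 38.0·3.5 + 0.5·-3·3.5² = 115 m

Phase 2 (constant speed): v₀ = 27.5 m/s, a = 0 m/s².
v = v₀ + at = 27.5 + (0)(8) = 27.5 m/s
Δx = v₀t + ½at² = 27.5·8 + 0.5·0·8² = 220 m
Final speed = 27.5 m/s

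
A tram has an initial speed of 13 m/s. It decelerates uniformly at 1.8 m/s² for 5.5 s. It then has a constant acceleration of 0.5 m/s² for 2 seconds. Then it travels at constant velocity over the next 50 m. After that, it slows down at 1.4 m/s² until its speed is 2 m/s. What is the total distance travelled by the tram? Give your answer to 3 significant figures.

Phase 1 (decelerating): v₀ = 13.0 m/s, a = -1.8 m/s².
v = v₀ + at = 13.0 + (-1.8)(5.5) = 3.10 m/s
Δx = v₀t + ½at² = 13.0·5.5 + 0.5·-1.8·5.5² = 44.3 m

Phase 2 (accelerating): v₀ = 3.10 m/s, a = 0.5 m/s².
v = v₀ + at = 3.10 + (0.5)(2) = 4.10 m/s
Δx = v₀t + ½at² = 3.10·2 + 0.5·0.5·2² = 7.20 m

Phase 3 (constant speed): v₀ = 4.10 m/s, a = 0 m/s².
Constant speed: t = d/v = 50/4.10 = 12.2 s

Phase 4 (decelerating): v₀ = 4.10 m/s, a = -1.4 m/s².
v = v₀ + at → t = (2 − 4.10) / -1.4 = 1.50 s
v² = v₀² + 2aΔx → Δx = (2² − 4.10²)/(2·-1.4) = 4.58 m
Total distance = 44.3 + 7.20 + 50.0 + 4.58 = 106 m

106 m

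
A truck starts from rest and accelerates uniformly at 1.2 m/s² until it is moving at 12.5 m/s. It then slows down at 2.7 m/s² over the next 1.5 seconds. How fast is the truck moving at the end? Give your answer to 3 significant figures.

8.45 m/s

Phase 1 (accelerating): v₀ = 0 m/s, a = 1.2 m/s².
v = v₀ + at → t = (12.5 − 0) / 1.2 = 10.4 s
v² = v₀² + 2aΔx → Δx = (12.5² − 0²)/(2·1.2) = 65.1 m

Phase 2 (decelerating): v₀ = 12.5 m/s, a = -2.7 m/s².
v = v₀ + at = 12.5 + (-2.7)(1.5) = 8.45 m/s
Δx = v₀t + ½at² = 12.5·1.5 + 0.5·-2.7·1.5² = 15.7 m
Final speed = 8.45 m/s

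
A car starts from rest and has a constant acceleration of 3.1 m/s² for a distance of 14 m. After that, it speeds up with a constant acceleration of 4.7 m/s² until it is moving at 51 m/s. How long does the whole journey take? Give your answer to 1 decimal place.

11.9 s

Phase 1 (accelerating): v₀ = 0 m/s, a = 3.1 m/s².
v² = v₀² + 2aΔx = 0² + 2·3.1·14 = 86.8 → v = 9.32 m/s
t = (v − v₀)/a = (9.32 − 0)/3.1 = 3.01 s

Phase 2 (accelerating): v₀ = 9.32 m/s, a = 4.7 m/s².
v = v₀ + at → t = (51 − 9.32) / 4.7 = 8.87 s
v² = v₀² + 2aΔx → Δx = (51² − 9.32²)/(2·4.7) = 267 m
Total time = 3.01 + 8.87 = 11.9 s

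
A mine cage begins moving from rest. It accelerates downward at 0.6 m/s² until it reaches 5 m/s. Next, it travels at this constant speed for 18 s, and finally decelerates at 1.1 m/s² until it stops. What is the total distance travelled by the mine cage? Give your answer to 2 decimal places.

Phase 1 (accelerating): v₀ = 0 m/s, a = 0.6 m/s².
v = v₀ + at → t = (5 − 0) / 0.6 = 8.33 s
v² = v₀² + 2aΔx → Δx = (5² − 0²)/(2·0.6) = 20.8 m

Phase 2 (constant speed): v₀ = 5.00 m/s, a = 0 m/s².
v = v₀ + at = 5.00 + (0)(18) = 5.00 m/s
Δx = v₀t + ½at² = 5.00·18 + 0.5·0·18² = 90.0 m

Phase 3 (decelerating): v₀ = 5.00 m/s, a = -1.1 m/s².
v = v₀ + at → t = (0 − 5.00) / -1.1 = 4.55 s
v² = v₀² + 2aΔx → Δx = (0² − 5.00²)/(2·-1.1) = 11.4 m
Total distance = 20.8 + 90.0 + 11.4 = 122 m

122.20 m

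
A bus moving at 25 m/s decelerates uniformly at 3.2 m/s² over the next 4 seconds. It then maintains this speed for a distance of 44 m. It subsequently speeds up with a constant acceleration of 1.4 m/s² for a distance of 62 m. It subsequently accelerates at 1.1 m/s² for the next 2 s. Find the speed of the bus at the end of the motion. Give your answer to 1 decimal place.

20.2 m/s

Phase 1 (decelerating): v₀ = 25.0 m/s, a = -3.2 m/s².
v = v₀ + at = 25.0 + (-3.2)(4) = 12.2 m/s
Δx = v₀t + ½at² = 25.0·4 + 0.5·-3.2·4² = 74.4 m

Phase 2 (constant speed): v₀ = 12.2 m/s, a = 0 m/s².
Constant speed: t = d/v = 44/12.2 = 3.61 s

Phase 3 (accelerating): v₀ = 12.2 m/s, a = 1.4 m/s².
v² = v₀² + 2aΔx = 12.2² + 2·1.4·62 = 322 → v = 18.0 m/s
t = (v − v₀)/a = (18.0 − 12.2)/1.4 = 4.11 s

Phase 4 (accelerating): v₀ = 18.0 m/s, a = 1.1 m/s².
v = v₀ + at = 18.0 + (1.1)(2) = 20.2 m/s
Δx = v₀t + ½at² = 18.0·2 + 0.5·1.1·2² = 38.1 m
Final speed = 20.2 m/s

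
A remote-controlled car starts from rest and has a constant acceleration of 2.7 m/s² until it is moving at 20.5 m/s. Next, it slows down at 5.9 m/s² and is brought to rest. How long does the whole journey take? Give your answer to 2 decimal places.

11.07 s

Phase 1 (accelerating): v₀ = 0 m/s, a = 2.7 m/s².
v = v₀ + at → t = (20.5 − 0) / 2.7 = 7.59 s
v² = v₀² + 2aΔx → Δx = (20.5² − 0²)/(2·2.7) = 77.8 m

Phase 2 (decelerating): v₀ = 20.5 m/s, a = -5.9 m/s².
v = v₀ + at → t = (0 − 20.5) / -5.9 = 3.47 s
v² = v₀² + 2aΔx → Δx = (0² − 20.5²)/(2·-5.9) = 35.6 m
Total time = 7.59 + 3.47 = 11.1 s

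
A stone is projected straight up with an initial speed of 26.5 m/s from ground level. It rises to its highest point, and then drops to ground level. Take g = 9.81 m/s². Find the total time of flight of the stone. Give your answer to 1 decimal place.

Phase 1 (rising): v₀ = 26.5 m/s, a = -9.81 m/s².
v = v₀ + at → t = (0 − 26.5) / -9.81 = 2.70 s
v² = v₀² + 2aΔx → Δx = (0² − 26.5²)/(2·-9.81) = 35.8 m

Phase 2 (falling): v₀ = 0 m/s, a = -9.81 m/s².
Falls 35.8 m from rest: t = √(2·35.8/9.81) = 2.70 s; v = g·t = 26.5 m/s.
Total time = 2.70 + 2.70 = 5.40 s

5.4 s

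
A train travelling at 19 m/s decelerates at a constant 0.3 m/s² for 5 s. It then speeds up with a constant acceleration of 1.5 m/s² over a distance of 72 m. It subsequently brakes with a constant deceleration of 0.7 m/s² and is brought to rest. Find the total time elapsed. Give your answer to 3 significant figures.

Phase 1 (decelerating): v₀ = 19.0 m/s, a = -0.3 m/s².
v = v₀ + at = 19.0 + (-0.3)(5) = 17.5 m/s
Δx = v₀t + ½at² = 19.0·5 + 0.5·-0.3·5² = 91.2 m

Phase 2 (accelerating): v₀ = 17.5 m/s, a = 1.5 m/s².
v² = v₀² + 2aΔx = 17.5² + 2·1.5·72 = 522 → v = 22.9 m/s
t = (v − v₀)/a = (22.9 − 17.5)/1.5 = 3.57 s

Phase 3 (decelerating): v₀ = 22.9 m/s, a = -0.7 m/s².
v = v₀ + at → t = (0 − 22.9) / -0.7 = 32.6 s
v² = v₀² + 2aΔx → Δx = (0² − 22.9²)/(2·-0.7) = 373 m
Total time = 5.00 + 3.57 + 32.6 = 41.2 s

41.2 s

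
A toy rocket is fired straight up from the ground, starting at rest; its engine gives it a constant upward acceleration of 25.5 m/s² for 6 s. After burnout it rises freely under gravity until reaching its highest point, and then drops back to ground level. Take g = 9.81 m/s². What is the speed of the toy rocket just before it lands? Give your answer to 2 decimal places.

Phase 1 (powered ascent): v₀ = 0 m/s, a = 25.5 m/s².
v = v₀ + at = 0 + (25.5)(6) = 153 m/s
Δx = v₀t + ½at² = 0·6 + 0.5·25.5·6² = 459 m

Phase 2 (coasting upward): v₀ = 153 m/s, a = -9.81 m/s².
v = v₀ + at → t = (0 − 153) / -9.81 = 15.6 s
v² = v₀² + 2aΔx → Δx = (0² − 153²)/(2·-9.81) = 1190 m

Phase 3 (free fall): v₀ = 0 m/s, a = -9.81 m/s².
Falls 1650 m from rest: t = √(2·1650/9.81) = 18.4 s; v = g·t = 180 m/s.
Impact speed = 180 m/s

180.04 m/s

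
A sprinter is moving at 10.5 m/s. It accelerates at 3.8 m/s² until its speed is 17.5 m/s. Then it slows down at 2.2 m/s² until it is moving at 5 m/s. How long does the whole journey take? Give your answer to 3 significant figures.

7.52 s

Phase 1 (accelerating): v₀ = 10.5 m/s, a = 3.8 m/s².
v = v₀ + at → t = (17.5 − 10.5) / 3.8 = 1.84 s
v² = v₀² + 2aΔx → Δx = (17.5² − 10.5²)/(2·3.8) = 25.8 m

Phase 2 (decelerating): v₀ = 17.5 m/s, a = -2.2 m/s².
v = v₀ + at → t = (5 − 17.5) / -2.2 = 5.68 s
v² = v₀² + 2aΔx → Δx = (5² − 17.5²)/(2·-2.2) = 63.9 m
Total time = 1.84 + 5.68 = 7.52 s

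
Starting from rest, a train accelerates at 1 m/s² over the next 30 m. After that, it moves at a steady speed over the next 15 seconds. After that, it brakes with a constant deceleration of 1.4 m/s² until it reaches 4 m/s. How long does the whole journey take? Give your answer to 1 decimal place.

25.4 s

Phase 1 (accelerating): v₀ = 0 m/s, a = 1 m/s².
v² = v₀² + 2aΔx = 0² + 2·1·30 = 60.0 → v = 7.75 m/s
t = (v − v₀)/a = (7.75 − 0)/1 = 7.75 s

Phase 2 (constant speed): v₀ = 7.75 m/s, a = 0 m/s².
v = v₀ + at = 7.75 + (0)(15) = 7.75 m/s
Δx = v₀t + ½at² = 7.75·15 + 0.5·0·15² = 116 m

Phase 3 (decelerating): v₀ = 7.75 m/s, a = -1.4 m/s².
v = v₀ + at → t = (4 − 7.75) / -1.4 = 2.68 s
v² = v₀² + 2aΔx → Δx = (4² − 7.75²)/(2·-1.4) = 15.7 m
Total time = 7.75 + 15.0 + 2.68 = 25.4 s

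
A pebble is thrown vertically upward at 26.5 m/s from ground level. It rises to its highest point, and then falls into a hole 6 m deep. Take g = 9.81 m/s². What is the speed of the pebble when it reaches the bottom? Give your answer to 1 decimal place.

28.6 m/s

Phase 1 (rising): v₀ = 26.5 m/s, a = -9.81 m/s².
v = v₀ + at → t = (0 − 26.5) / -9.81 = 2.70 s
v² = v₀² + 2aΔx → Δx = (0² − 26.5²)/(2·-9.81) = 35.8 m

Phase 2 (falling): v₀ = 0 m/s, a = -9.81 m/s².
Falls 41.8 m from rest: t = √(2·41.8/9.81) = 2.92 s; v = g·t = 28.6 m/s.
Final speed = 28.6 m/s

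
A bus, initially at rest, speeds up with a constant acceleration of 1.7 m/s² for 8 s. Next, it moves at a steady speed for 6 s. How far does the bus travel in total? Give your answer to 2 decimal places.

Phase 1 (accelerating): v₀ = 0 m/s, a = 1.7 m/s².
v = v₀ + at = 0 + (1.7)(8) = 13.6 m/s
Δx = v₀t + ½at² = 0·8 + 0.5·1.7·8² = 54.4 m

Phase 2 (constant speed): v₀ = 13.6 m/s, a = 0 m/s².
v = v₀ + at = 13.6 + (0)(6) = 13.6 m/s
Δx = v₀t + ½at² = 13.6·6 + 0.5·0·6² = 81.6 m
Total distance = 54.4 + 81.6 = 136 m

136.00 m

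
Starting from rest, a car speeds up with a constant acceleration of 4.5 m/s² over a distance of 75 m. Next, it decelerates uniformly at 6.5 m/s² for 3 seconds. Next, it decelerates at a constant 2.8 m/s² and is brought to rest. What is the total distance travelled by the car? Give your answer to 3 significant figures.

Phase 1 (accelerating): v₀ = 0 m/s, a = 4.5 m/s².
v² = v₀² + 2aΔx = 0² + 2·4.5·75 = 675 → v = 26.0 m/s
t = (v − v₀)/a = (26.0 − 0)/4.5 = 5.77 s

Phase 2 (decelerating): v₀ = 26.0 m/s, a = -6.5 m/s².
v = v₀ + at = 26.0 + (-6.5)(3) = 6.48 m/s
Δx = v₀t + ½at² = 26.0·3 + 0.5·-6.5·3² = 48.7 m

Phase 3 (decelerating): v₀ = 6.48 m/s, a = -2.8 m/s².
v = v₀ + at → t = (0 − 6.48) / -2.8 = 2.31 s
v² = v₀² + 2aΔx → Δx = (0² − 6.48²)/(2·-2.8) = 7.50 m
Total distance = 75.0 + 48.7 + 7.50 = 131 m

131 m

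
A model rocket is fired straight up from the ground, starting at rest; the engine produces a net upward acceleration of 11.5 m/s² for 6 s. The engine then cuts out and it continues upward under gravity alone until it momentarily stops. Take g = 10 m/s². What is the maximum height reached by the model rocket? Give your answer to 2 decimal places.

Phase 1 (powered ascent): v₀ = 0 m/s, a = 11.5 m/s².
v = v₀ + at = 0 + (11.5)(6) = 69.0 m/s
Δx = v₀t + ½at² = 0·6 + 0.5·11.5·6² = 207 m

Phase 2 (coasting upward): v₀ = 69.0 m/s, a = -10 m/s².
v = v₀ + at → t = (0 − 69.0) / -10 = 6.90 s
v² = v₀² + 2aΔx → Δx = (0² − 69.0²)/(2·-10) = 238 m
Maximum height = 207 + 238 = 445 m

445.05 m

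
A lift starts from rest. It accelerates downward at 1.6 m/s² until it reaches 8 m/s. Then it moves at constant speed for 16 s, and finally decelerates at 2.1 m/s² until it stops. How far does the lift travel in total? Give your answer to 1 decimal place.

Phase 1 (accelerating): v₀ = 0 m/s, a = 1.6 m/s².
v = v₀ + at → t = (8 − 0) / 1.6 = 5.00 s
v² = v₀² + 2aΔx → Δx = (8² − 0²)/(2·1.6) = 20.0 m

Phase 2 (constant speed): v₀ = 8.00 m/s, a = 0 m/s².
v = v₀ + at = 8.00 + (0)(16) = 8.00 m/s
Δx = v₀t + ½at² = 8.00·16 + 0.5·0·16² = 128 m

Phase 3 (decelerating): v₀ = 8.00 m/s, a = -2.1 m/s².
v = v₀ + at → t = (0 − 8.00) / -2.1 = 3.81 s
v² = v₀² + 2aΔx → Δx = (0² − 8.00²)/(2·-2.1) = 15.2 m
Total distance = 20.0 + 128 + 15.2 = 163 m

163.2 m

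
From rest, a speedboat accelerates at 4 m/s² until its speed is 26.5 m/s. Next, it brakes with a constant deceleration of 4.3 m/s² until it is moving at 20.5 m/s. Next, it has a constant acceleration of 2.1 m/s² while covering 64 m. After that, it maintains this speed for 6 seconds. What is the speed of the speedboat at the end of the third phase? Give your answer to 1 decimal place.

Phase 1 (accelerating): v₀ = 0 m/s, a = 4 m/s².
v = v₀ + at → t = (26.5 − 0) / 4 = 6.62 s
v² = v₀² + 2aΔx → Δx = (26.5² − 0²)/(2·4) = 87.8 m

Phase 2 (decelerating): v₀ = 26.5 m/s, a = -4.3 m/s².
v = v₀ + at → t = (20.5 − 26.5) / -4.3 = 1.40 s
v² = v₀² + 2aΔx → Δx = (20.5² − 26.5²)/(2·-4.3) = 32.8 m

Phase 3 (accelerating): v₀ = 20.5 m/s, a = 2.1 m/s².
v² = v₀² + 2aΔx = 20.5² + 2·2.1·64 = 689 → v = 26.2 m/s
t = (v − v₀)/a = (26.2 − 20.5)/2.1 = 2.74 s
Speed at end of phase 3 = 26.2 m/s

26.2 m/s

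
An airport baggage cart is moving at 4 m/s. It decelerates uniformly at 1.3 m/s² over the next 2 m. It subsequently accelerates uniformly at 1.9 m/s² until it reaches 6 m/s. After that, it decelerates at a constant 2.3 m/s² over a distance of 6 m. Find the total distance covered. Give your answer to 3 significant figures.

14.6 m

Phase 1 (decelerating): v₀ = 4.00 m/s, a = -1.3 m/s².
v² = v₀² + 2aΔx = 4.00² + 2·-1.3·2 = 10.8 → v = 3.29 m/s
t = (v − v₀)/a = (3.29 − 4.00)/-1.3 = 0.549 s

Phase 2 (accelerating): v₀ = 3.29 m/s, a = 1.9 m/s².
v = v₀ + at → t = (6 − 3.29) / 1.9 = 1.43 s
v² = v₀² + 2aΔx → Δx = (6² − 3.29²)/(2·1.9) = 6.63 m

Phase 3 (decelerating): v₀ = 6.00 m/s, a = -2.3 m/s².
v² = v₀² + 2aΔx = 6.00² + 2·-2.3·6 = 8.40 → v = 2.90 m/s
t = (v − v₀)/a = (2.90 − 6.00)/-2.3 = 1.35 s
Total distance = 2.00 + 6.63 + 6.00 = 14.6 m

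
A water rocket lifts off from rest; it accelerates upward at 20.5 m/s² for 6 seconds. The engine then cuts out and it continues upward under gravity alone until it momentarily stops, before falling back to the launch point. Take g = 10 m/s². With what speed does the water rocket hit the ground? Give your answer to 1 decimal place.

Phase 1 (powered ascent): v₀ = 0 m/s, a = 20.5 m/s².
v = v₀ + at = 0 + (20.5)(6) = 123 m/s
Δx = v₀t + ½at² = 0·6 + 0.5·20.5·6² = 369 m

Phase 2 (coasting upward): v₀ = 123 m/s, a = -10 m/s².
v = v₀ + at → t = (0 − 123) / -10 = 12.3 s
v² = v₀² + 2aΔx → Δx = (0² − 123²)/(2·-10) = 756 m

Phase 3 (free fall): v₀ = 0 m/s, a = -10 m/s².
Falls 1130 m from rest: t = √(2·1130/10) = 15.0 s; v = g·t = 150 m/s.
Impact speed = 150 m/s

150.0 m/s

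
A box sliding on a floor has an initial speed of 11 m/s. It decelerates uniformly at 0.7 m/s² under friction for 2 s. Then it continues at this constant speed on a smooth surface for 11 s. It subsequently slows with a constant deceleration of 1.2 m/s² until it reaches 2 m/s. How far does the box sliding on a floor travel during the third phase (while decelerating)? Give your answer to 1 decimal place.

36.7 m

Phase 1 (decelerating): v₀ = 11.0 m/s, a = -0.7 m/s².
v = v₀ + at = 11.0 + (-0.7)(2) = 9.60 m/s
Δx = v₀t + ½at² = 11.0·2 + 0.5·-0.7·2² = 20.6 m

Phase 2 (constant speed): v₀ = 9.60 m/s, a = 0 m/s².
v = v₀ + at = 9.60 + (0)(11) = 9.60 m/s
Δx = v₀t + ½at² = 9.60·11 + 0.5·0·11² = 106 m

Phase 3 (decelerating): v₀ = 9.60 m/s, a = -1.2 m/s².
v = v₀ + at → t = (2 − 9.60) / -1.2 = 6.33 s
v² = v₀² + 2aΔx → Δx = (2² − 9.60²)/(2·-1.2) = 36.7 m
Distance in phase 3 = 36.7 m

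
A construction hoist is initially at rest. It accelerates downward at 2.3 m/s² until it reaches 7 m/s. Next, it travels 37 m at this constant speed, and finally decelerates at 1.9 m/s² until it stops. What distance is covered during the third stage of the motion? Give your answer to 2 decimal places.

Phase 1 (accelerating): v₀ = 0 m/s, a = 2.3 m/s².
v = v₀ + at → t = (7 − 0) / 2.3 = 3.04 s
v² = v₀² + 2aΔx → Δx = (7² − 0²)/(2·2.3) = 10.7 m

Phase 2 (constant speed): v₀ = 7.00 m/s, a = 0 m/s².
Constant speed: t = d/v = 37/7.00 = 5.29 s

Phase 3 (decelerating): v₀ = 7.00 m/s, a = -1.9 m/s².
v = v₀ + at → t = (0 − 7.00) / -1.9 = 3.68 s
v² = v₀² + 2aΔx → Δx = (0² − 7.00²)/(2·-1.9) = 12.9 m
Distance in phase 3 = 12.9 m

12.89 m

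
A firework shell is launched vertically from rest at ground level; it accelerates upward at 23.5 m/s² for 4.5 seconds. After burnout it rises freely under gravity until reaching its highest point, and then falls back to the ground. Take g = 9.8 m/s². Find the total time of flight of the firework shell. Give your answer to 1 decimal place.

28.1 s

Phase 1 (powered ascent): v₀ = 0 m/s, a = 23.5 m/s².
v = v₀ + at = 0 + (23.5)(4.5) = 106 m/s
Δx = v₀t + ½at² = 0·4.5 + 0.5·23.5·4.5² = 238 m

Phase 2 (coasting upward): v₀ = 106 m/s, a = -9.8 m/s².
v = v₀ + at → t = (0 − 106) / -9.8 = 10.8 s
v² = v₀² + 2aΔx → Δx = (0² − 106²)/(2·-9.8) = 571 m

Phase 3 (free fall): v₀ = 0 m/s, a = -9.8 m/s².
Falls 809 m from rest: t = √(2·809/9.8) = 12.8 s; v = g·t = 126 m/s.
Total time = 4.50 + 10.8 + 12.8 = 28.1 s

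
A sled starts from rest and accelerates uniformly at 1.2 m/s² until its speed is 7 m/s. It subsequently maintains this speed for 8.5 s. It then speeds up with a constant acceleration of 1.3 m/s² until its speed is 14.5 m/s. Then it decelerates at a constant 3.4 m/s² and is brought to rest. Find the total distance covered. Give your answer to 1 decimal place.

172.9 m

Phase 1 (accelerating): v₀ = 0 m/s, a = 1.2 m/s².
v = v₀ + at → t = (7 − 0) / 1.2 = 5.83 s
v² = v₀² + 2aΔx → Δx = (7² − 0²)/(2·1.2) = 20.4 m

Phase 2 (constant speed): v₀ = 7.00 m/s, a = 0 m/s².
v = v₀ + at = 7.00 + (0)(8.5) = 7.00 m/s
Δx = v₀t + ½at² = 7.00·8.5 + 0.5·0·8.5² = 59.5 m

Phase 3 (accelerating): v₀ = 7.00 m/s, a = 1.3 m/s².
v = v₀ + at → t = (14.5 − 7.00) / 1.3 = 5.77 s
v² = v₀² + 2aΔx → Δx = (14.5² − 7.00²)/(2·1.3) = 62.0 m

Phase 4 (decelerating): v₀ = 14.5 m/s, a = -3.4 m/s².
v = v₀ + at → t = (0 − 14.5) / -3.4 = 4.26 s
v² = v₀² + 2aΔx → Δx = (0² − 14.5²)/(2·-3.4) = 30.9 m
Total distance = 20.4 + 59.5 + 62.0 + 30.9 = 173 m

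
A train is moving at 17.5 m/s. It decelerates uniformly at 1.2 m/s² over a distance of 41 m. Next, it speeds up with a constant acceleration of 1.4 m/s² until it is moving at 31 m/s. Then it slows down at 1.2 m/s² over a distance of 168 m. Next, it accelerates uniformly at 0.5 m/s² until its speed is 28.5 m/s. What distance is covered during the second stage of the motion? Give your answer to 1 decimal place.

Phase 1 (decelerating): v₀ = 17.5 m/s, a = -1.2 m/s².
v² = v₀² + 2aΔx = 17.5² + 2·-1.2·41 = 208 → v = 14.4 m/s
t = (v − v₀)/a = (14.4 − 17.5)/-1.2 = 2.57 s

Phase 2 (accelerating): v₀ = 14.4 m/s, a = 1.4 m/s².
v = v₀ + at → t = (31 − 14.4) / 1.4 = 11.8 s
v² = v₀² + 2aΔx → Δx = (31² − 14.4²)/(2·1.4) = 269 m
Distance in phase 2 = 269 m

269.0 m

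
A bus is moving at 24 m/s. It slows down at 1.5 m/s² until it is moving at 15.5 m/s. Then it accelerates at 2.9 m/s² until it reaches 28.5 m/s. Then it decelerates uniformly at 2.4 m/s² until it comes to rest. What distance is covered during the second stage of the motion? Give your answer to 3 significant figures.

98.6 m

Phase 1 (decelerating): v₀ = 24.0 m/s, a = -1.5 m/s².
v = v₀ + at → t = (15.5 − 24.0) / -1.5 = 5.67 s
v² = v₀² + 2aΔx → Δx = (15.5² − 24.0²)/(2·-1.5) = 112 m

Phase 2 (accelerating): v₀ = 15.5 m/s, a = 2.9 m/s².
v = v₀ + at → t = (28.5 − 15.5) / 2.9 = 4.48 s
v² = v₀² + 2aΔx → Δx = (28.5² − 15.5²)/(2·2.9) = 98.6 m
Distance in phase 2 = 98.6 m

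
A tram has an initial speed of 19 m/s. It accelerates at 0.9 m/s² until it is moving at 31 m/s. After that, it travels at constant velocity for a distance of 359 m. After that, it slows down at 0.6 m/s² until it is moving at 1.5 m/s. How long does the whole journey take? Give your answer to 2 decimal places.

Phase 1 (accelerating): v₀ = 19.0 m/s, a = 0.9 m/s².
v = v₀ + at → t = (31 − 19.0) / 0.9 = 13.3 s
v² = v₀² + 2aΔx → Δx = (31² − 19.0²)/(2·0.9) = 333 m

Phase 2 (constant speed): v₀ = 31.0 m/s, a = 0 m/s².
Constant speed: t = d/v = 359/31.0 = 11.6 s

Phase 3 (decelerating): v₀ = 31.0 m/s, a = -0.6 m/s².
v = v₀ + at → t = (1.5 − 31.0) / -0.6 = 49.2 s
v² = v₀² + 2aΔx → Δx = (1.5² − 31.0²)/(2·-0.6) = 799 m
Total time = 13.3 + 11.6 + 49.2 = 74.1 s

74.08 s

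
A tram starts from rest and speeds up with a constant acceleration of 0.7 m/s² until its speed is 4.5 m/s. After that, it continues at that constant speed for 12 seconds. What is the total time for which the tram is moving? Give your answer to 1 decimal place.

18.4 s

Phase 1 (accelerating): v₀ = 0 m/s, a = 0.7 m/s².
v = v₀ + at → t = (4.5 − 0) / 0.7 = 6.43 s
v² = v₀² + 2aΔx → Δx = (4.5² − 0²)/(2·0.7) = 14.5 m

Phase 2 (constant speed): v₀ = 4.50 m/s, a = 0 m/s².
v = v₀ + at = 4.50 + (0)(12) = 4.50 m/s
Δx = v₀t + ½at² = 4.50·12 + 0.5·0·12² = 54.0 m
Total time = 6.43 + 12.0 = 18.4 s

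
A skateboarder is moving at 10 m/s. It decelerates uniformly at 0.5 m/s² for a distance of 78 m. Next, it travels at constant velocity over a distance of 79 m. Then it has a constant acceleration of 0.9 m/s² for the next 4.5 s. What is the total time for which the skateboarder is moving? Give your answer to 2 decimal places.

Phase 1 (decelerating): v₀ = 10.0 m/s, a = -0.5 m/s².
v² = v₀² + 2aΔx = 10.0² + 2·-0.5·78 = 22.0 → v = 4.69 m/s
t = (v − v₀)/a = (4.69 − 10.0)/-0.5 = 10.6 s

Phase 2 (constant speed): v₀ = 4.69 m/s, a = 0 m/s².
Constant speed: t = d/v = 79/4.69 = 16.8 s

Phase 3 (accelerating): v₀ = 4.69 m/s, a = 0.9 m/s².
v = v₀ + at = 4.69 + (0.9)(4.5) = 8.74 m/s
Δx = v₀t + ½at² = 4.69·4.5 + 0.5·0.9·4.5² = 30.2 m
Total time = 10.6 + 16.8 + 4.50 = 32.0 s

31.96 s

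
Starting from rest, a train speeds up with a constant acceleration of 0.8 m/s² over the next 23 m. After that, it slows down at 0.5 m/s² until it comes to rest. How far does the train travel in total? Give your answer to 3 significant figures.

59.8 m

Phase 1 (accelerating): v₀ = 0 m/s, a = 0.8 m/s².
v² = v₀² + 2aΔx = 0² + 2·0.8·23 = 36.8 → v = 6.07 m/s
t = (v − v₀)/a = (6.07 − 0)/0.8 = 7.58 s

Phase 2 (decelerating): v₀ = 6.07 m/s, a = -0.5 m/s².
v = v₀ + at → t = (0 − 6.07) / -0.5 = 12.1 s
v² = v₀² + 2aΔx → Δx = (0² − 6.07²)/(2·-0.5) = 36.8 m
Total distance = 23.0 + 36.8 = 59.8 m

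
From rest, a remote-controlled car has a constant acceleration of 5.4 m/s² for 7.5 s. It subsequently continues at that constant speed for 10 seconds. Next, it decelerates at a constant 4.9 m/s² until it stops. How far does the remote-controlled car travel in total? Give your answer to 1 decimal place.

Phase 1 (accelerating): v₀ = 0 m/s, a = 5.4 m/s².
v = v₀ + at = 0 + (5.4)(7.5) = 40.5 m/s
Δx = v₀t + ½at² = 0·7.5 + 0.5·5.4·7.5² = 152 m

Phase 2 (constant speed): v₀ = 40.5 m/s, a = 0 m/s².
v = v₀ + at = 40.5 + (0)(10) = 40.5 m/s
Δx = v₀t + ½at² = 40.5·10 + 0.5·0·10² = 405 m

Phase 3 (decelerating): v₀ = 40.5 m/s, a = -4.9 m/s².
v = v₀ + at → t = (0 − 40.5) / -4.9 = 8.27 s
v² = v₀² + 2aΔx → Δx = (0² − 40.5²)/(2·-4.9) = 167 m
Total distance = 152 + 405 + 167 = 724 m

724.2 m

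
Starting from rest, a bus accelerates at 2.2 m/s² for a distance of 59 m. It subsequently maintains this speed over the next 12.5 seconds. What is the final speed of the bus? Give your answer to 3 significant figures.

16.1 m/s

Phase 1 (accelerating): v₀ = 0 m/s, a = 2.2 m/s².
v² = v₀² + 2aΔx = 0² + 2·2.2·59 = 260 → v = 16.1 m/s
t = (v − v₀)/a = (16.1 − 0)/2.2 = 7.32 s

Phase 2 (constant speed): v₀ = 16.1 m/s, a = 0 m/s².
v = v₀ + at = 16.1 + (0)(12.5) = 16.1 m/s
Δx = v₀t + ½at² = 16.1·12.5 + 0.5·0·12.5² = 201 m
Final speed = 16.1 m/s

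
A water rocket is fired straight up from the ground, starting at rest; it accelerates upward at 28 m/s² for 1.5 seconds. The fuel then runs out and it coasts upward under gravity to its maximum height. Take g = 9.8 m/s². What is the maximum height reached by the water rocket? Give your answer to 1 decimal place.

Phase 1 (powered ascent): v₀ = 0 m/s, a = 28 m/s².
v = v₀ + at = 0 + (28)(1.5) = 42.0 m/s
Δx = v₀t + ½at² = 0·1.5 + 0.5·28·1.5² = 31.5 m

Phase 2 (coasting upward): v₀ = 42.0 m/s, a = -9.8 m/s².
v = v₀ + at → t = (0 − 42.0) / -9.8 = 4.29 s
v² = v₀² + 2aΔx → Δx = (0² − 42.0²)/(2·-9.8) = 90.0 m
Maximum height = 31.5 + 90.0 = 122 m

121.5 m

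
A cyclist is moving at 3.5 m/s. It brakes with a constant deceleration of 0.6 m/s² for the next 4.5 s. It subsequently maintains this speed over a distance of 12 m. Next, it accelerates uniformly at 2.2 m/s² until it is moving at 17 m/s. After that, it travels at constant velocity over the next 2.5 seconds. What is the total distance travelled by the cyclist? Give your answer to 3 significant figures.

130 m

Phase 1 (decelerating): v₀ = 3.50 m/s, a = -0.6 m/s².
v = v₀ + at = 3.50 + (-0.6)(4.5) = 0.800 m/s
Δx = v₀t + ½at² = 3.50·4.5 + 0.5·-0.6·4.5² = 9.68 m

Phase 2 (constant speed): v₀ = 0.800 m/s, a = 0 m/s².
Constant speed: t = d/v = 12/0.800 = 15.0 s

Phase 3 (accelerating): v₀ = 0.800 m/s, a = 2.2 m/s².
v = v₀ + at → t = (17 − 0.800) / 2.2 = 7.36 s
v² = v₀² + 2aΔx → Δx = (17² − 0.800²)/(2·2.2) = 65.5 m

Phase 4 (constant speed): v₀ = 17.0 m/s, a = 0 m/s².
v = v₀ + at = 17.0 + (0)(2.5) = 17.0 m/s
Δx = v₀t + ½at² = 17.0·2.5 + 0.5·0·2.5² = 42.5 m
Total distance = 9.68 + 12.0 + 65.5 + 42.5 = 130 m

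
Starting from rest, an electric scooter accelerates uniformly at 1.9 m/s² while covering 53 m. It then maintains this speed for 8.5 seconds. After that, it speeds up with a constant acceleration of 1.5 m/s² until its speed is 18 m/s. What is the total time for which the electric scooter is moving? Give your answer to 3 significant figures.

Phase 1 (accelerating): v₀ = 0 m/s, a = 1.9 m/s².
v² = v₀² + 2aΔx = 0² + 2·1.9·53 = 201 → v = 14.2 m/s
t = (v − v₀)/a = (14.2 − 0)/1.9 = 7.47 s

Phase 2 (constant speed): v₀ = 14.2 m/s, a = 0 m/s².
v = v₀ + at = 14.2 + (0)(8.5) = 14.2 m/s
Δx = v₀t + ½at² = 14.2·8.5 + 0.5·0·8.5² = 121 m

Phase 3 (accelerating): v₀ = 14.2 m/s, a = 1.5 m/s².
v = v₀ + at → t = (18 − 14.2) / 1.5 = 2.54 s
v² = v₀² + 2aΔx → Δx = (18² − 14.2²)/(2·1.5) = 40.9 m
Total time = 7.47 + 8.50 + 2.54 = 18.5 s

18.5 s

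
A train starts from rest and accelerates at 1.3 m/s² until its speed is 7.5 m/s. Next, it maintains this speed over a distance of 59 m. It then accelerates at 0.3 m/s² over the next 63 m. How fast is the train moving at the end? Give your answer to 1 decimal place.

Phase 1 (accelerating): v₀ = 0 m/s, a = 1.3 m/s².
v = v₀ + at → t = (7.5 − 0) / 1.3 = 5.77 s
v² = v₀² + 2aΔx → Δx = (7.5² − 0²)/(2·1.3) = 21.6 m

Phase 2 (constant speed): v₀ = 7.50 m/s, a = 0 m/s².
Constant speed: t = d/v = 59/7.50 = 7.87 s

Phase 3 (accelerating): v₀ = 7.50 m/s, a = 0.3 m/s².
v² = v₀² + 2aΔx = 7.50² + 2·0.3·63 = 94.0 → v = 9.70 m/s
t = (v − v₀)/a = (9.70 − 7.50)/0.3 = 7.33 s
Final speed = 9.70 m/s

9.7 m/s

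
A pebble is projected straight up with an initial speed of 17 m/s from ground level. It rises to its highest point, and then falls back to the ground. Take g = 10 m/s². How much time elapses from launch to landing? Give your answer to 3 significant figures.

3.40 s

Phase 1 (rising): v₀ = 17.0 m/s, a = -10 m/s².
v = v₀ + at → t = (0 − 17.0) / -10 = 1.70 s
v² = v₀² + 2aΔx → Δx = (0² − 17.0²)/(2·-10) = 14.4 m

Phase 2 (falling): v₀ = 0 m/s, a = -10 m/s².
Falls 14.4 m from rest: t = √(2·14.4/10) = 1.70 s; v = g·t = 17.0 m/s.
Total time = 1.70 + 1.70 = 3.40 s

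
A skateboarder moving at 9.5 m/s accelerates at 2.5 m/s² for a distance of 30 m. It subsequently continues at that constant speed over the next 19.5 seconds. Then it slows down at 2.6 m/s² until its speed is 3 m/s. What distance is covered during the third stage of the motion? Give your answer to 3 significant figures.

44.5 m

Phase 1 (accelerating): v₀ = 9.50 m/s, a = 2.5 m/s².
v² = v₀² + 2aΔx = 9.50² + 2·2.5·30 = 240 → v = 15.5 m/s
t = (v − v₀)/a = (15.5 − 9.50)/2.5 = 2.40 s

Phase 2 (constant speed): v₀ = 15.5 m/s, a = 0 m/s².
v = v₀ + at = 15.5 + (0)(19.5) = 15.5 m/s
Δx = v₀t + ½at² = 15.5·19.5 + 0.5·0·19.5² = 302 m

Phase 3 (decelerating): v₀ = 15.5 m/s, a = -2.6 m/s².
v = v₀ + at → t = (3 − 15.5) / -2.6 = 4.81 s
v² = v₀² + 2aΔx → Δx = (3² − 15.5²)/(2·-2.6) = 44.5 m
Distance in phase 3 = 44.5 m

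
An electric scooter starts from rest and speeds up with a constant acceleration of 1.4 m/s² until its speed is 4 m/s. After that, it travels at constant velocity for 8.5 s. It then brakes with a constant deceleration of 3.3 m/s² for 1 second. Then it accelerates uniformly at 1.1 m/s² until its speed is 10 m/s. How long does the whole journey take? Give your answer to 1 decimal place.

20.8 s

Phase 1 (accelerating): v₀ = 0 m/s, a = 1.4 m/s².
v = v₀ + at → t = (4 − 0) / 1.4 = 2.86 s
v² = v₀² + 2aΔx → Δx = (4² − 0²)/(2·1.4) = 5.71 m

Phase 2 (constant speed): v₀ = 4.00 m/s, a = 0 m/s².
v = v₀ + at = 4.00 + (0)(8.5) = 4.00 m/s
Δx = v₀t + ½at² = 4.00·8.5 + 0.5·0·8.5² = 34.0 m

Phase 3 (decelerating): v₀ = 4.00 m/s, a = -3.3 m/s².
v = v₀ + at = 4.00 + (-3.3)(1) = 0.700 m/s
Δx = v₀t + ½at² = 4.00·1 + 0.5·-3.3·1² = 2.35 m

Phase 4 (accelerating): v₀ = 0.700 m/s, a = 1.1 m/s².
v = v₀ + at → t = (10 − 0.700) / 1.1 = 8.45 s
v² = v₀² + 2aΔx → Δx = (10² − 0.700²)/(2·1.1) = 45.2 m
Total time = 2.86 + 8.50 + 1.00 + 8.45 = 20.8 s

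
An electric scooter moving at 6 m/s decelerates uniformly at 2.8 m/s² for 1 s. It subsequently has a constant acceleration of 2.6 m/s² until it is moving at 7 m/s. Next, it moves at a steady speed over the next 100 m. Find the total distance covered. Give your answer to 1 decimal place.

112.1 m

Phase 1 (decelerating): v₀ = 6.00 m/s, a = -2.8 m/s².
v = v₀ + at = 6.00 + (-2.8)(1) = 3.20 m/s
Δx = v₀t + ½at² = 6.00·1 + 0.5·-2.8·1² = 4.60 m

Phase 2 (accelerating): v₀ = 3.20 m/s, a = 2.6 m/s².
v = v₀ + at → t = (7 − 3.20) / 2.6 = 1.46 s
v² = v₀² + 2aΔx → Δx = (7² − 3.20²)/(2·2.6) = 7.45 m

Phase 3 (constant speed): v₀ = 7.00 m/s, a = 0 m/s².
Constant speed: t = d/v = 100/7.00 = 14.3 s
Total distance = 4.60 + 7.45 + 100 = 112 m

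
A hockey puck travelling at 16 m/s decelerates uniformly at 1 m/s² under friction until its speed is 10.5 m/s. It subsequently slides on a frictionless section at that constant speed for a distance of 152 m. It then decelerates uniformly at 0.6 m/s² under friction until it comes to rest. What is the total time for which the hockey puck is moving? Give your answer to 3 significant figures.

37.5 s

Phase 1 (decelerating): v₀ = 16.0 m/s, a = -1 m/s².
v = v₀ + at → t = (10.5 − 16.0) / -1 = 5.50 s
v² = v₀² + 2aΔx → Δx = (10.5² − 16.0²)/(2·-1) = 72.9 m

Phase 2 (constant speed): v₀ = 10.5 m/s, a = 0 m/s².
Constant speed: t = d/v = 152/10.5 = 14.5 s

Phase 3 (decelerating): v₀ = 10.5 m/s, a = -0.6 m/s².
v = v₀ + at → t = (0 − 10.5) / -0.6 = 17.5 s
v² = v₀² + 2aΔx → Δx = (0² − 10.5²)/(2·-0.6) = 91.9 m
Total time = 5.50 + 14.5 + 17.5 = 37.5 s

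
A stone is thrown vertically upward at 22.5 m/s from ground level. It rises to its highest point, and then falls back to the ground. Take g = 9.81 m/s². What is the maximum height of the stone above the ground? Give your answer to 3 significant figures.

25.8 m

Phase 1 (rising): v₀ = 22.5 m/s, a = -9.81 m/s².
v = v₀ + at → t = (0 − 22.5) / -9.81 = 2.29 s
v² = v₀² + 2aΔx → Δx = (0² − 22.5²)/(2·-9.81) = 25.8 m
Maximum height = 25.8 m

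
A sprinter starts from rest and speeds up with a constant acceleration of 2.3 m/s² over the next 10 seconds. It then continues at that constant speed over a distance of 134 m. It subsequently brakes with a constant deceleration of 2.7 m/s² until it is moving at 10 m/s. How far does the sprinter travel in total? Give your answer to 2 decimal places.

328.44 m

Phase 1 (accelerating): v₀ = 0 m/s, a = 2.3 m/s².
v = v₀ + at = 0 + (2.3)(10) = 23.0 m/s
Δx = v₀t + ½at² = 0·10 + 0.5·2.3·10² = 115 m

Phase 2 (constant speed): v₀ = 23.0 m/s, a = 0 m/s².
Constant speed: t = d/v = 134/23.0 = 5.83 s

Phase 3 (decelerating): v₀ = 23.0 m/s, a = -2.7 m/s².
v = v₀ + at → t = (10 − 23.0) / -2.7 = 4.81 s
v² = v₀² + 2aΔx → Δx = (10² − 23.0²)/(2·-2.7) = 79.4 m
Total distance = 115 + 134 + 79.4 = 328 m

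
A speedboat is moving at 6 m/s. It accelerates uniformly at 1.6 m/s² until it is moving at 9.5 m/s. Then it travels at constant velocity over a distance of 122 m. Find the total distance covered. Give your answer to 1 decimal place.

Phase 1 (accelerating): v₀ = 6.00 m/s, a = 1.6 m/s².
v = v₀ + at → t = (9.5 − 6.00) / 1.6 = 2.19 s
v² = v₀² + 2aΔx → Δx = (9.5² − 6.00²)/(2·1.6) = 17.0 m

Phase 2 (constant speed): v₀ = 9.50 m/s, a = 0 m/s².
Constant speed: t = d/v = 122/9.50 = 12.8 s
Total distance = 17.0 + 122 = 139 m

139.0 m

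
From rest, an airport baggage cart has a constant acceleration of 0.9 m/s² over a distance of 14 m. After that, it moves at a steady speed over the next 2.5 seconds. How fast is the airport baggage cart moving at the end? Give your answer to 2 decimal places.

Phase 1 (accelerating): v₀ = 0 m/s, a = 0.9 m/s².
v² = v₀² + 2aΔx = 0² + 2·0.9·14 = 25.2 → v = 5.02 m/s
t = (v − v₀)/a = (5.02 − 0)/0.9 = 5.58 s

Phase 2 (constant speed): v₀ = 5.02 m/s, a = 0 m/s².
v = v₀ + at = 5.02 + (0)(2.5) = 5.02 m/s
Δx = v₀t + ½at² = 5.02·2.5 + 0.5·0·2.5² = 12.5 m
Final speed = 5.02 m/s

5.02 m/s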